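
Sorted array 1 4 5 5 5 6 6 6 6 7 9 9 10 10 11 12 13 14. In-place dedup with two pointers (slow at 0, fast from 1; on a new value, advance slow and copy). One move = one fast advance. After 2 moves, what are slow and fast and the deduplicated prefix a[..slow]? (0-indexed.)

slow=2, fast=3, prefix=[1, 4, 5]

slow=0 fast=1: a[fast]=4≠a[slow]=1 write a[1]=4, slow++,fast++
slow=1 fast=2: a[fast]=5≠a[slow]=4 write a[2]=5, slow++,fast++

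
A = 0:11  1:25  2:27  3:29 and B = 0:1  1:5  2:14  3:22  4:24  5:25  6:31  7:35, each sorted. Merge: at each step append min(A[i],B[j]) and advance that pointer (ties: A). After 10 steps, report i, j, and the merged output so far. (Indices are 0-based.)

i=4, j=6, merged so far=[1, 5, 11, 14, 22, 24, 25, 25, 27, 29]

[i=0,j=0] A[i]=11>B[j]=1 take 1 → j++
[i=0,j=1] A[i]=11>B[j]=5 take 5 → j++
[i=0,j=2] A[i]=11<=B[j]=14 take 11 → i++
[i=1,j=2] A[i]=25>B[j]=14 take 14 → j++
[i=1,j=3] A[i]=25>B[j]=22 take 22 → j++
[i=1,j=4] A[i]=25>B[j]=24 take 24 → j++
[i=1,j=5] A[i]=25<=B[j]=25 take 25 → i++
[i=2,j=5] A[i]=27>B[j]=25 take 25 → j++
[i=2,j=6] A[i]=27<=B[j]=31 take 27 → i++
[i=3,j=6] A[i]=29<=B[j]=31 take 29 → i++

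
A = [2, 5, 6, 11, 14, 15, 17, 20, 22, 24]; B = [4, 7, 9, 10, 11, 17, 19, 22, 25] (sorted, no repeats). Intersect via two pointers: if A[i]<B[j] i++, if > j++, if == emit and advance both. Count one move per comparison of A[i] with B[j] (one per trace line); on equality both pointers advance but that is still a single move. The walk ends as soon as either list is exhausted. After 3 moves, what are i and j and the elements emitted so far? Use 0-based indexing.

i=2, j=1, emitted=[]

[i=0,j=0] 2<4 → i++
[i=1,j=0] 5>4 → j++
[i=1,j=1] 5<7 → i++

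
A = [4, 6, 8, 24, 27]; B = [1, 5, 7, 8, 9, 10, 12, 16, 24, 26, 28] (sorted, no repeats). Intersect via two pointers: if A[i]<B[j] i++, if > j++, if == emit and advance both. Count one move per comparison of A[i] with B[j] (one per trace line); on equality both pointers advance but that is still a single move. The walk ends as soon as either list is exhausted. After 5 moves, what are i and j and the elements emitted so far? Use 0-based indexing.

i=0 j=0: 4>1, j++
i=0 j=1: 4<5, i++
i=1 j=1: 6>5, j++
i=1 j=2: 6<7, i++
i=2 j=2: 8>7, j++

i=2, j=3, emitted=[]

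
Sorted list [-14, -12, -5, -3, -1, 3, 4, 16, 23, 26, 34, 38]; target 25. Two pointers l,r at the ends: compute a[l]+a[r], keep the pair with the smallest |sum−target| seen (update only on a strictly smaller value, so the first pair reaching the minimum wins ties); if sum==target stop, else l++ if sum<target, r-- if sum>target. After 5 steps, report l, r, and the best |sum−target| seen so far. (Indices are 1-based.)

l=4, r=10, best |Δ|=1

[1,12] -14+38=24 d=1 * → l++
[2,12] -12+38=26 d=1 → r--
[2,11] -12+34=22 d=3 → l++
[3,11] -5+34=29 d=4 → r--
[3,10] -5+26=21 d=4 → l++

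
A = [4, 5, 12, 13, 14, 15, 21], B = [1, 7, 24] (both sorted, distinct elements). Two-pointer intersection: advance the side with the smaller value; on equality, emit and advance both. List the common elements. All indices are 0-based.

i=0 j=0: 4>1, j++
i=0 j=1: 4<7, i++
i=1 j=1: 5<7, i++
i=2 j=1: 12>7, j++
i=2 j=2: 12<24, i++
i=3 j=2: 13<24, i++
i=4 j=2: 14<24, i++
i=5 j=2: 15<24, i++
i=6 j=2: 21<24, i++

intersection = []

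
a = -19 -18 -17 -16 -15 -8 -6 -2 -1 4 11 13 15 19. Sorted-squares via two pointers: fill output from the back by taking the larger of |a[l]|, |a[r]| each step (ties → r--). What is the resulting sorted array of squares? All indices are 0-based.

l=0 r=13: |-19|<=|19| out[13]=361, r--
l=0 r=12: |-19|>|15| out[12]=361, l++
l=1 r=12: |-18|>|15| out[11]=324, l++
l=2 r=12: |-17|>|15| out[10]=289, l++
l=3 r=12: |-16|>|15| out[9]=256, l++
l=4 r=12: |-15|<=|15| out[8]=225, r--
l=4 r=11: |-15|>|13| out[7]=225, l++
l=5 r=11: |-8|<=|13| out[6]=169, r--
l=5 r=10: |-8|<=|11| out[5]=121, r--
l=5 r=9: |-8|>|4| out[4]=64, l++
l=6 r=9: |-6|>|4| out[3]=36, l++
l=7 r=9: |-2|<=|4| out[2]=16, r--
l=7 r=8: |-2|>|-1| out[1]=4, l++
l=8 r=8: |-1|<=|-1| out[0]=1, r--

[1, 4, 16, 36, 64, 121, 169, 225, 225, 256, 289, 324, 361, 361]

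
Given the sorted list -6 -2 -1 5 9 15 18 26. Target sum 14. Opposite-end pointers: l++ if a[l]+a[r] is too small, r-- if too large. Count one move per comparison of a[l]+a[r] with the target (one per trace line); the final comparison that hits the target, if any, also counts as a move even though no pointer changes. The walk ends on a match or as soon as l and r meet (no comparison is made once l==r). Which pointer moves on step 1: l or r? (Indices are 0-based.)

[0,7] -6+26=20 >14 → r--

r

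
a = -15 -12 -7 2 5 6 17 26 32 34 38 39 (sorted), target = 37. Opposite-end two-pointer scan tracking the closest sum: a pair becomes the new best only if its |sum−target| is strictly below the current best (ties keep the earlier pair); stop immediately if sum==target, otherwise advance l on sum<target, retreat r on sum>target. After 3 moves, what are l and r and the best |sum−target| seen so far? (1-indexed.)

[1,12] -15+39=24 d=13 * → l++
[2,12] -12+39=27 d=10 * → l++
[3,12] -7+39=32 d=5 * → l++

l=4, r=12, best |Δ|=5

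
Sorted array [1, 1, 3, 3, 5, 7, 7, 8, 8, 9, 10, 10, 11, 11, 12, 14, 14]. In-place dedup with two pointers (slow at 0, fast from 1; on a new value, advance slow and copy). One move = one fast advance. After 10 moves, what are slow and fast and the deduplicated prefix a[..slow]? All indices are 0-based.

slow=6, fast=11, prefix=[1, 3, 5, 7, 8, 9, 10]

slow=0 fast=1: a[fast]=1=a[slow] dup, fast++
slow=0 fast=2: a[fast]=3≠a[slow]=1 write a[1]=3, slow++,fast++
slow=1 fast=3: a[fast]=3=a[slow] dup, fast++
slow=1 fast=4: a[fast]=5≠a[slow]=3 write a[2]=5, slow++,fast++
slow=2 fast=5: a[fast]=7≠a[slow]=5 write a[3]=7, slow++,fast++
slow=3 fast=6: a[fast]=7=a[slow] dup, fast++
slow=3 fast=7: a[fast]=8≠a[slow]=7 write a[4]=8, slow++,fast++
slow=4 fast=8: a[fast]=8=a[slow] dup, fast++
slow=4 fast=9: a[fast]=9≠a[slow]=8 write a[5]=9, slow++,fast++
slow=5 fast=10: a[fast]=10≠a[slow]=9 write a[6]=10, slow++,fast++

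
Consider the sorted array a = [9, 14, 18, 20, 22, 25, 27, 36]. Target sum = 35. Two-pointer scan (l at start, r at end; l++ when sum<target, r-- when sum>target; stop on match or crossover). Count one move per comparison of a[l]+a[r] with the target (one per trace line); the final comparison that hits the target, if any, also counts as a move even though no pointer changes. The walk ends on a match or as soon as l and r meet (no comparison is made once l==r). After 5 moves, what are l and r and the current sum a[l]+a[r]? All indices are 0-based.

l=0 r=7: 9+36=45 >35, r--
l=0 r=6: 9+27=36 >35, r--
l=0 r=5: 9+25=34 <35, l++
l=1 r=5: 14+25=39 >35, r--
l=1 r=4: 14+22=36 >35, r--

l=1, r=3, sum=34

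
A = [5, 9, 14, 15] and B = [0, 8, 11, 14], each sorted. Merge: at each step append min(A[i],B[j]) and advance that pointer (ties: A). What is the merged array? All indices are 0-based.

[0, 5, 8, 9, 11, 14, 14, 15]

[i=0,j=0] A[i]=5>B[j]=0 take 0 → j++
[i=0,j=1] A[i]=5<=B[j]=8 take 5 → i++
[i=1,j=1] A[i]=9>B[j]=8 take 8 → j++
[i=1,j=2] A[i]=9<=B[j]=11 take 9 → i++
[i=2,j=2] A[i]=14>B[j]=11 take 11 → j++
[i=2,j=3] A[i]=14<=B[j]=14 take 14 → i++
[i=3,j=3] A[i]=15>B[j]=14 take 14 → j++
[i=3,j=4] B done, take A[i]=15 → i++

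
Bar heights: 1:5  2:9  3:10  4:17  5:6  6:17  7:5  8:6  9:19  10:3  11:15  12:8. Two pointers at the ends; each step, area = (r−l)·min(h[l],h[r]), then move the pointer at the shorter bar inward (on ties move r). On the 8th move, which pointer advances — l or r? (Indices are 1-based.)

[1,12] min(5,8)*11=55 best=55 * → l++
[2,12] min(9,8)*10=80 best=80 * → r--
[2,11] min(9,15)*9=81 best=81 * → l++
[3,11] min(10,15)*8=80 best=81 → l++
[4,11] min(17,15)*7=105 best=105 * → r--
[4,10] min(17,3)*6=18 best=105 → r--
[4,9] min(17,19)*5=85 best=105 → l++
[5,9] min(6,19)*4=24 best=105 → l++

l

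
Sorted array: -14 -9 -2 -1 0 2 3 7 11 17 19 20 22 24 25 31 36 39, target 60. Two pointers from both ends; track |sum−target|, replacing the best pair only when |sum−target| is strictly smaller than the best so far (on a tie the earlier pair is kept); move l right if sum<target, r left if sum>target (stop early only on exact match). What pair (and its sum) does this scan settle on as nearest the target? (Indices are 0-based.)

pair (24, 36) with sum 60 (|Δ|=0)

[0,17] -14+39=25 d=35 * → l++
[1,17] -9+39=30 d=30 * → l++
[2,17] -2+39=37 d=23 * → l++
[3,17] -1+39=38 d=22 * → l++
[4,17] 0+39=39 d=21 * → l++
[5,17] 2+39=41 d=19 * → l++
[6,17] 3+39=42 d=18 * → l++
[7,17] 7+39=46 d=14 * → l++
[8,17] 11+39=50 d=10 * → l++
[9,17] 17+39=56 d=4 * → l++
[10,17] 19+39=58 d=2 * → l++
[11,17] 20+39=59 d=1 * → l++
[12,17] 22+39=61 d=1 → r--
[12,16] 22+36=58 d=2 → l++
[13,16] 24+36=60 d=0 * → stop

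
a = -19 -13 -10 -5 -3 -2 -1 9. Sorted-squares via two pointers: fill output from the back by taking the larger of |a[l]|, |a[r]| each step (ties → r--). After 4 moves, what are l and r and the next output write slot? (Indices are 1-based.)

l=4, r=7, next write slot=4

[1,8] |-19|>|9| out[8]=361 → l++
[2,8] |-13|>|9| out[7]=169 → l++
[3,8] |-10|>|9| out[6]=100 → l++
[4,8] |-5|<=|9| out[5]=81 → r--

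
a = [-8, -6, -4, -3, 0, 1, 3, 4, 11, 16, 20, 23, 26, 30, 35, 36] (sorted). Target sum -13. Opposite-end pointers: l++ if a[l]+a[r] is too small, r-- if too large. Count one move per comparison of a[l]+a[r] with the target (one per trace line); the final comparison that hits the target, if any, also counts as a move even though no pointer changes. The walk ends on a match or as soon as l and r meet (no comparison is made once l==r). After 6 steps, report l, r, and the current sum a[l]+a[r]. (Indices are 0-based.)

l=0, r=9, sum=8

l=0 r=15: -8+36=28 >-13, r--
l=0 r=14: -8+35=27 >-13, r--
l=0 r=13: -8+30=22 >-13, r--
l=0 r=12: -8+26=18 >-13, r--
l=0 r=11: -8+23=15 >-13, r--
l=0 r=10: -8+20=12 >-13, r--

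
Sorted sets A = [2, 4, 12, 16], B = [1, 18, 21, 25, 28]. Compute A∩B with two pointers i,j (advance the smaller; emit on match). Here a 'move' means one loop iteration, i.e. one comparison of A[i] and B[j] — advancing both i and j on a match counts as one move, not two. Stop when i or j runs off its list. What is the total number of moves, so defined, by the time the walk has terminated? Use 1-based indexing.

5 moves

[i=1,j=1] 2>1 → j++
[i=1,j=2] 2<18 → i++
[i=2,j=2] 4<18 → i++
[i=3,j=2] 12<18 → i++
[i=4,j=2] 16<18 → i++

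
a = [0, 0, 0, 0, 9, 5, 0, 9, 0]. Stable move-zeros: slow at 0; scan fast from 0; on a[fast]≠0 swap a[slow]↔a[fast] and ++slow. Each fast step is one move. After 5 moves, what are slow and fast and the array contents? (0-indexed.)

slow=1, fast=5, a=[9, 0, 0, 0, 0, 5, 0, 9, 0]

slow=0 fast=0: a[fast]=0, fast++
slow=0 fast=1: a[fast]=0, fast++
slow=0 fast=2: a[fast]=0, fast++
slow=0 fast=3: a[fast]=0, fast++
slow=0 fast=4: a[fast]=9≠0 swap→a[0]=9, slow++,fast++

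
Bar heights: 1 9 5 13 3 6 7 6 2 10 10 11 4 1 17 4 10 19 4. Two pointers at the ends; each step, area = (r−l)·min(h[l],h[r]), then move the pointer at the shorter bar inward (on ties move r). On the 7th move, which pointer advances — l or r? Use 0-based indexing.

l

[0,18] min(1,4)*18=18 best=18 * → l++
[1,18] min(9,4)*17=68 best=68 * → r--
[1,17] min(9,19)*16=144 best=144 * → l++
[2,17] min(5,19)*15=75 best=144 → l++
[3,17] min(13,19)*14=182 best=182 * → l++
[4,17] min(3,19)*13=39 best=182 → l++
[5,17] min(6,19)*12=72 best=182 → l++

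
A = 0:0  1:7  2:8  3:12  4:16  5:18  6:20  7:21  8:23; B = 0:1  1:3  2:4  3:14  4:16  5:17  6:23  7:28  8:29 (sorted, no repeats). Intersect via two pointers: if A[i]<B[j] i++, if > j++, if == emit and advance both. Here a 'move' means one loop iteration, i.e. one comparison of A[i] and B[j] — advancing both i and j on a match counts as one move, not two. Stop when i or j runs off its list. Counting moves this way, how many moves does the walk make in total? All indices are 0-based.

[i=0,j=0] 0<1 → i++
[i=1,j=0] 7>1 → j++
[i=1,j=1] 7>3 → j++
[i=1,j=2] 7>4 → j++
[i=1,j=3] 7<14 → i++
[i=2,j=3] 8<14 → i++
[i=3,j=3] 12<14 → i++
[i=4,j=3] 16>14 → j++
[i=4,j=4] 16==16 emit → i++,j++
[i=5,j=5] 18>17 → j++
[i=5,j=6] 18<23 → i++
[i=6,j=6] 20<23 → i++
[i=7,j=6] 21<23 → i++
[i=8,j=6] 23==23 emit → i++,j++

14 moves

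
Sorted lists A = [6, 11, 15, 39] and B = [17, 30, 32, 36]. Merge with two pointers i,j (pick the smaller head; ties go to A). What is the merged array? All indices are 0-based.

i=0 j=0: A[i]=6<=B[j]=17 take 6, i++
i=1 j=0: A[i]=11<=B[j]=17 take 11, i++
i=2 j=0: A[i]=15<=B[j]=17 take 15, i++
i=3 j=0: A[i]=39>B[j]=17 take 17, j++
i=3 j=1: A[i]=39>B[j]=30 take 30, j++
i=3 j=2: A[i]=39>B[j]=32 take 32, j++
i=3 j=3: A[i]=39>B[j]=36 take 36, j++
i=3 j=4: B done, take A[i]=39, i++

[6, 11, 15, 17, 30, 32, 36, 39]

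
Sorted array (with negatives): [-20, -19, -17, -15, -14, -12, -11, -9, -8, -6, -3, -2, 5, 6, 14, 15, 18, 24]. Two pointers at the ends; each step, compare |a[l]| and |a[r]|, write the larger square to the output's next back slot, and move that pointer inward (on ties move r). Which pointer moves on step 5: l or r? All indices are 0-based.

l=0 r=17: |-20|<=|24| out[17]=576, r--
l=0 r=16: |-20|>|18| out[16]=400, l++
l=1 r=16: |-19|>|18| out[15]=361, l++
l=2 r=16: |-17|<=|18| out[14]=324, r--
l=2 r=15: |-17|>|15| out[13]=289, l++

l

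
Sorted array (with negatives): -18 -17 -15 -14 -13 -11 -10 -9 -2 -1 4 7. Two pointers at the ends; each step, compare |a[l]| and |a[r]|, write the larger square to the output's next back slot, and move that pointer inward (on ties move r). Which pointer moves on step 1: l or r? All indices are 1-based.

[1,12] |-18|>|7| out[12]=324 → l++

l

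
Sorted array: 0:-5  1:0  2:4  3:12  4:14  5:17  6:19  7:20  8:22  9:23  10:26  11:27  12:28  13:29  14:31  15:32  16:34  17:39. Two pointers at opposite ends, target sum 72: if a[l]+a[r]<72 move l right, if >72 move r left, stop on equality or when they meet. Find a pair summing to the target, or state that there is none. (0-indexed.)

no pair

l=0 r=17: -5+39=34 <72, l++
l=1 r=17: 0+39=39 <72, l++
l=2 r=17: 4+39=43 <72, l++
l=3 r=17: 12+39=51 <72, l++
l=4 r=17: 14+39=53 <72, l++
l=5 r=17: 17+39=56 <72, l++
l=6 r=17: 19+39=58 <72, l++
l=7 r=17: 20+39=59 <72, l++
l=8 r=17: 22+39=61 <72, l++
l=9 r=17: 23+39=62 <72, l++
l=10 r=17: 26+39=65 <72, l++
l=11 r=17: 27+39=66 <72, l++
l=12 r=17: 28+39=67 <72, l++
l=13 r=17: 29+39=68 <72, l++
l=14 r=17: 31+39=70 <72, l++
l=15 r=17: 32+39=71 <72, l++
l=16 r=17: 34+39=73 >72, r--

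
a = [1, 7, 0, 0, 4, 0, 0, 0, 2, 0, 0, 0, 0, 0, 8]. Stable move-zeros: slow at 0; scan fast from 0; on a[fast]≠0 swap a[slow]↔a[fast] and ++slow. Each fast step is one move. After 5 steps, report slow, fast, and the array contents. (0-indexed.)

slow=0 fast=0: a[fast]=1≠0 swap→a[0]=1, slow++,fast++
slow=1 fast=1: a[fast]=7≠0 swap→a[1]=7, slow++,fast++
slow=2 fast=2: a[fast]=0, fast++
slow=2 fast=3: a[fast]=0, fast++
slow=2 fast=4: a[fast]=4≠0 swap→a[2]=4, slow++,fast++

slow=3, fast=5, a=[1, 7, 4, 0, 0, 0, 0, 0, 2, 0, 0, 0, 0, 0, 8]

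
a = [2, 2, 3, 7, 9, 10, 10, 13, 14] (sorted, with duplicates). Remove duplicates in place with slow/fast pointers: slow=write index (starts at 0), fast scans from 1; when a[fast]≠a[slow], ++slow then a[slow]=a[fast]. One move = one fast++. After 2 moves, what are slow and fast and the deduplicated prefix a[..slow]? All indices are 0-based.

slow=1, fast=3, prefix=[2, 3]

(s=0,f=1) a[fast]=2=a[slow] dup → fast++
(s=0,f=2) a[fast]=3≠a[slow]=2 write a[1]=3 → slow++,fast++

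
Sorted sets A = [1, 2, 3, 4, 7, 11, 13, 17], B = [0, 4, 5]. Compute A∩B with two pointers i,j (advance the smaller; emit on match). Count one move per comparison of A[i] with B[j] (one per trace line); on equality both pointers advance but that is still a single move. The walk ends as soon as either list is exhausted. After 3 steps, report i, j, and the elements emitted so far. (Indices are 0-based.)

i=2, j=1, emitted=[]

i=0 j=0: 1>0, j++
i=0 j=1: 1<4, i++
i=1 j=1: 2<4, i++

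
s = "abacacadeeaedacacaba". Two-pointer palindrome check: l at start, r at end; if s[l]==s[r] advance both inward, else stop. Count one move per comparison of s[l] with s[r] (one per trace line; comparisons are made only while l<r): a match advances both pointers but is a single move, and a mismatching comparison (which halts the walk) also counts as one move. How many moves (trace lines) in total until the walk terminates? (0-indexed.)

l=0 r=19: 'a'=='a', l++,r--
l=1 r=18: 'b'=='b', l++,r--
l=2 r=17: 'a'=='a', l++,r--
l=3 r=16: 'c'=='c', l++,r--
l=4 r=15: 'a'=='a', l++,r--
l=5 r=14: 'c'=='c', l++,r--
l=6 r=13: 'a'=='a', l++,r--
l=7 r=12: 'd'=='d', l++,r--
l=8 r=11: 'e'=='e', l++,r--
l=9 r=10: 'e'!='a', stop

10 moves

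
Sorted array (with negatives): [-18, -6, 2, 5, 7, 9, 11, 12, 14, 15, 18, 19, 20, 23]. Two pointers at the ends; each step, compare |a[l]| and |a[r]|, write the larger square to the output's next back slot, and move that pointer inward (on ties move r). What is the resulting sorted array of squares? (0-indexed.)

l=0 r=13: |-18|<=|23| out[13]=529, r--
l=0 r=12: |-18|<=|20| out[12]=400, r--
l=0 r=11: |-18|<=|19| out[11]=361, r--
l=0 r=10: |-18|<=|18| out[10]=324, r--
l=0 r=9: |-18|>|15| out[9]=324, l++
l=1 r=9: |-6|<=|15| out[8]=225, r--
l=1 r=8: |-6|<=|14| out[7]=196, r--
l=1 r=7: |-6|<=|12| out[6]=144, r--
l=1 r=6: |-6|<=|11| out[5]=121, r--
l=1 r=5: |-6|<=|9| out[4]=81, r--
l=1 r=4: |-6|<=|7| out[3]=49, r--
l=1 r=3: |-6|>|5| out[2]=36, l++
l=2 r=3: |2|<=|5| out[1]=25, r--
l=2 r=2: |2|<=|2| out[0]=4, r--

[4, 25, 36, 49, 81, 121, 144, 196, 225, 324, 324, 361, 400, 529]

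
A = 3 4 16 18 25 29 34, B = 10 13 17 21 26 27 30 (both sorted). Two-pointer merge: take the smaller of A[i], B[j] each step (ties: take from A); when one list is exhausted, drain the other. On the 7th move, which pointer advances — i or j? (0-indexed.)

i

i=0 j=0: A[i]=3<=B[j]=10 take 3, i++
i=1 j=0: A[i]=4<=B[j]=10 take 4, i++
i=2 j=0: A[i]=16>B[j]=10 take 10, j++
i=2 j=1: A[i]=16>B[j]=13 take 13, j++
i=2 j=2: A[i]=16<=B[j]=17 take 16, i++
i=3 j=2: A[i]=18>B[j]=17 take 17, j++
i=3 j=3: A[i]=18<=B[j]=21 take 18, i++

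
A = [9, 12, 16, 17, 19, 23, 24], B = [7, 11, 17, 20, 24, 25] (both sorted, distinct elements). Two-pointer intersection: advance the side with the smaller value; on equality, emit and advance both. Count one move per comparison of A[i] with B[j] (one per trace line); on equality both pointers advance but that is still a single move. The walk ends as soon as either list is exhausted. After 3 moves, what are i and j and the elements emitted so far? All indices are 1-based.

i=2, j=3, emitted=[]

[i=1,j=1] 9>7 → j++
[i=1,j=2] 9<11 → i++
[i=2,j=2] 12>11 → j++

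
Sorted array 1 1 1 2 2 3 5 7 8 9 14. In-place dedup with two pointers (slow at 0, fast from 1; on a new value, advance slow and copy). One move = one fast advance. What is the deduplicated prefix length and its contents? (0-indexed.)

length 8; prefix = [1, 2, 3, 5, 7, 8, 9, 14]

slow=0 fast=1: a[fast]=1=a[slow] dup, fast++
slow=0 fast=2: a[fast]=1=a[slow] dup, fast++
slow=0 fast=3: a[fast]=2≠a[slow]=1 write a[1]=2, slow++,fast++
slow=1 fast=4: a[fast]=2=a[slow] dup, fast++
slow=1 fast=5: a[fast]=3≠a[slow]=2 write a[2]=3, slow++,fast++
slow=2 fast=6: a[fast]=5≠a[slow]=3 write a[3]=5, slow++,fast++
slow=3 fast=7: a[fast]=7≠a[slow]=5 write a[4]=7, slow++,fast++
slow=4 fast=8: a[fast]=8≠a[slow]=7 write a[5]=8, slow++,fast++
slow=5 fast=9: a[fast]=9≠a[slow]=8 write a[6]=9, slow++,fast++
slow=6 fast=10: a[fast]=14≠a[slow]=9 write a[7]=14, slow++,fast++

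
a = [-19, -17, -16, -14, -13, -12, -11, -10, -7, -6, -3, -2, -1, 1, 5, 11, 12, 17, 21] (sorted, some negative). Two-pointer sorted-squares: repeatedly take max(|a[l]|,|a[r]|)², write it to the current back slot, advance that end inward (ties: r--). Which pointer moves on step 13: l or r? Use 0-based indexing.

l=0 r=18: |-19|<=|21| out[18]=441, r--
l=0 r=17: |-19|>|17| out[17]=361, l++
l=1 r=17: |-17|<=|17| out[16]=289, r--
l=1 r=16: |-17|>|12| out[15]=289, l++
l=2 r=16: |-16|>|12| out[14]=256, l++
l=3 r=16: |-14|>|12| out[13]=196, l++
l=4 r=16: |-13|>|12| out[12]=169, l++
l=5 r=16: |-12|<=|12| out[11]=144, r--
l=5 r=15: |-12|>|11| out[10]=144, l++
l=6 r=15: |-11|<=|11| out[9]=121, r--
l=6 r=14: |-11|>|5| out[8]=121, l++
l=7 r=14: |-10|>|5| out[7]=100, l++
l=8 r=14: |-7|>|5| out[6]=49, l++

l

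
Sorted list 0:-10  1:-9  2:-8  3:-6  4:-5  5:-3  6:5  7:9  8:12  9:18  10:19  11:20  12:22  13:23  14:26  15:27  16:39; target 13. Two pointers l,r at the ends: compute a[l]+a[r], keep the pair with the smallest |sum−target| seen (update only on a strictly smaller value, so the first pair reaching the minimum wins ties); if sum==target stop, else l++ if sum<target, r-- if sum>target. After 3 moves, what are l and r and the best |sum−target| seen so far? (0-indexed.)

[0,16] -10+39=29 d=16 * → r--
[0,15] -10+27=17 d=4 * → r--
[0,14] -10+26=16 d=3 * → r--

l=0, r=13, best |Δ|=3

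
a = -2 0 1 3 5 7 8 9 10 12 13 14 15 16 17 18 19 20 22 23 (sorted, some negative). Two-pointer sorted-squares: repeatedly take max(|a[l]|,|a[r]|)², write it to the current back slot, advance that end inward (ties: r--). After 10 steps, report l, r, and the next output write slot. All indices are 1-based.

l=1 r=20: |-2|<=|23| out[20]=529, r--
l=1 r=19: |-2|<=|22| out[19]=484, r--
l=1 r=18: |-2|<=|20| out[18]=400, r--
l=1 r=17: |-2|<=|19| out[17]=361, r--
l=1 r=16: |-2|<=|18| out[16]=324, r--
l=1 r=15: |-2|<=|17| out[15]=289, r--
l=1 r=14: |-2|<=|16| out[14]=256, r--
l=1 r=13: |-2|<=|15| out[13]=225, r--
l=1 r=12: |-2|<=|14| out[12]=196, r--
l=1 r=11: |-2|<=|13| out[11]=169, r--

l=1, r=10, next write slot=10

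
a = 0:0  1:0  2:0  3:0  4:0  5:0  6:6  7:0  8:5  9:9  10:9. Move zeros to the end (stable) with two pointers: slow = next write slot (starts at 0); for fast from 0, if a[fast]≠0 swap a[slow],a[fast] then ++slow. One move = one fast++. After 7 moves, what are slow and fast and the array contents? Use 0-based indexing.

slow=1, fast=7, a=[6, 0, 0, 0, 0, 0, 0, 0, 5, 9, 9]

slow=0 fast=0: a[fast]=0, fast++
slow=0 fast=1: a[fast]=0, fast++
slow=0 fast=2: a[fast]=0, fast++
slow=0 fast=3: a[fast]=0, fast++
slow=0 fast=4: a[fast]=0, fast++
slow=0 fast=5: a[fast]=0, fast++
slow=0 fast=6: a[fast]=6≠0 swap→a[0]=6, slow++,fast++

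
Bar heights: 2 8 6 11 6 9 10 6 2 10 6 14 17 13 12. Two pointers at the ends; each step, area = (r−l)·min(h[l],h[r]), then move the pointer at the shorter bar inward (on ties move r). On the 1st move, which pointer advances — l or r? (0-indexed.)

[0,14] min(2,12)*14=28 best=28 * → l++

l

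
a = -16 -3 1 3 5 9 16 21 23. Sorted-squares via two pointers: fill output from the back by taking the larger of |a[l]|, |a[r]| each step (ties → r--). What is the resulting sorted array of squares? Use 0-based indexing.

[1, 9, 9, 25, 81, 256, 256, 441, 529]

[0,8] |-16|<=|23| out[8]=529 → r--
[0,7] |-16|<=|21| out[7]=441 → r--
[0,6] |-16|<=|16| out[6]=256 → r--
[0,5] |-16|>|9| out[5]=256 → l++
[1,5] |-3|<=|9| out[4]=81 → r--
[1,4] |-3|<=|5| out[3]=25 → r--
[1,3] |-3|<=|3| out[2]=9 → r--
[1,2] |-3|>|1| out[1]=9 → l++
[2,2] |1|<=|1| out[0]=1 → r--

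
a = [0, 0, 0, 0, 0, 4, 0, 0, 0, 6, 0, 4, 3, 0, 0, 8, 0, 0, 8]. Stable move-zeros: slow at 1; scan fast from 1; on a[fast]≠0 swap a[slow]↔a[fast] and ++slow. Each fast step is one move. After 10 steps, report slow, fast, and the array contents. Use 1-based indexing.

slow=3, fast=11, a=[4, 6, 0, 0, 0, 0, 0, 0, 0, 0, 0, 4, 3, 0, 0, 8, 0, 0, 8]

(s=1,f=1) a[fast]=0 → fast++
(s=1,f=2) a[fast]=0 → fast++
(s=1,f=3) a[fast]=0 → fast++
(s=1,f=4) a[fast]=0 → fast++
(s=1,f=5) a[fast]=0 → fast++
(s=1,f=6) a[fast]=4≠0 swap→a[1]=4 → slow++,fast++
(s=2,f=7) a[fast]=0 → fast++
(s=2,f=8) a[fast]=0 → fast++
(s=2,f=9) a[fast]=0 → fast++
(s=2,f=10) a[fast]=6≠0 swap→a[2]=6 → slow++,fast++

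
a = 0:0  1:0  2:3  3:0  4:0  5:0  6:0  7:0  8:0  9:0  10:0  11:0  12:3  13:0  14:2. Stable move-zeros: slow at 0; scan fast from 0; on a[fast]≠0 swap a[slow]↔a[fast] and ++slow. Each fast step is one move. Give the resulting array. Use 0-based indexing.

[3, 3, 2, 0, 0, 0, 0, 0, 0, 0, 0, 0, 0, 0, 0]

(s=0,f=0) a[fast]=0 → fast++
(s=0,f=1) a[fast]=0 → fast++
(s=0,f=2) a[fast]=3≠0 swap→a[0]=3 → slow++,fast++
(s=1,f=3) a[fast]=0 → fast++
(s=1,f=4) a[fast]=0 → fast++
(s=1,f=5) a[fast]=0 → fast++
(s=1,f=6) a[fast]=0 → fast++
(s=1,f=7) a[fast]=0 → fast++
(s=1,f=8) a[fast]=0 → fast++
(s=1,f=9) a[fast]=0 → fast++
(s=1,f=10) a[fast]=0 → fast++
(s=1,f=11) a[fast]=0 → fast++
(s=1,f=12) a[fast]=3≠0 swap→a[1]=3 → slow++,fast++
(s=2,f=13) a[fast]=0 → fast++
(s=2,f=14) a[fast]=2≠0 swap→a[2]=2 → slow++,fast++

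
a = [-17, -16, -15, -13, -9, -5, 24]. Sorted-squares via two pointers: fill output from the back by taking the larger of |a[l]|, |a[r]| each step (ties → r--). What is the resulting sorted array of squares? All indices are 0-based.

[0,6] |-17|<=|24| out[6]=576 → r--
[0,5] |-17|>|-5| out[5]=289 → l++
[1,5] |-16|>|-5| out[4]=256 → l++
[2,5] |-15|>|-5| out[3]=225 → l++
[3,5] |-13|>|-5| out[2]=169 → l++
[4,5] |-9|>|-5| out[1]=81 → l++
[5,5] |-5|<=|-5| out[0]=25 → r--

[25, 81, 169, 225, 256, 289, 576]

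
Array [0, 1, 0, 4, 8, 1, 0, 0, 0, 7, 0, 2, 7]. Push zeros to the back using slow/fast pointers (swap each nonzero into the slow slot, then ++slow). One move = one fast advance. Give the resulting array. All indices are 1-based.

[1, 4, 8, 1, 7, 2, 7, 0, 0, 0, 0, 0, 0]

(s=1,f=1) a[fast]=0 → fast++
(s=1,f=2) a[fast]=1≠0 swap→a[1]=1 → slow++,fast++
(s=2,f=3) a[fast]=0 → fast++
(s=2,f=4) a[fast]=4≠0 swap→a[2]=4 → slow++,fast++
(s=3,f=5) a[fast]=8≠0 swap→a[3]=8 → slow++,fast++
(s=4,f=6) a[fast]=1≠0 swap→a[4]=1 → slow++,fast++
(s=5,f=7) a[fast]=0 → fast++
(s=5,f=8) a[fast]=0 → fast++
(s=5,f=9) a[fast]=0 → fast++
(s=5,f=10) a[fast]=7≠0 swap→a[5]=7 → slow++,fast++
(s=6,f=11) a[fast]=0 → fast++
(s=6,f=12) a[fast]=2≠0 swap→a[6]=2 → slow++,fast++
(s=7,f=13) a[fast]=7≠0 swap→a[7]=7 → slow++,fast++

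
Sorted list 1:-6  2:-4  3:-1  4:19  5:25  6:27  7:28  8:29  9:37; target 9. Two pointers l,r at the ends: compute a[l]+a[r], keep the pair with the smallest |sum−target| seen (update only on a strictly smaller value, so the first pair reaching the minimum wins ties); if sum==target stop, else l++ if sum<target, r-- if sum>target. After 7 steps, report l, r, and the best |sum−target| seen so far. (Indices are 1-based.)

l=2, r=3, best |Δ|=4

[1,9] -6+37=31 d=22 * → r--
[1,8] -6+29=23 d=14 * → r--
[1,7] -6+28=22 d=13 * → r--
[1,6] -6+27=21 d=12 * → r--
[1,5] -6+25=19 d=10 * → r--
[1,4] -6+19=13 d=4 * → r--
[1,3] -6+-1=-7 d=16 → l++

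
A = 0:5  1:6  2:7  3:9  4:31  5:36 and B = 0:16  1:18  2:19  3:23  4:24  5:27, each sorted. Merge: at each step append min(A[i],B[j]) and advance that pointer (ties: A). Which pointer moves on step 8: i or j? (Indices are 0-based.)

j

[i=0,j=0] A[i]=5<=B[j]=16 take 5 → i++
[i=1,j=0] A[i]=6<=B[j]=16 take 6 → i++
[i=2,j=0] A[i]=7<=B[j]=16 take 7 → i++
[i=3,j=0] A[i]=9<=B[j]=16 take 9 → i++
[i=4,j=0] A[i]=31>B[j]=16 take 16 → j++
[i=4,j=1] A[i]=31>B[j]=18 take 18 → j++
[i=4,j=2] A[i]=31>B[j]=19 take 19 → j++
[i=4,j=3] A[i]=31>B[j]=23 take 23 → j++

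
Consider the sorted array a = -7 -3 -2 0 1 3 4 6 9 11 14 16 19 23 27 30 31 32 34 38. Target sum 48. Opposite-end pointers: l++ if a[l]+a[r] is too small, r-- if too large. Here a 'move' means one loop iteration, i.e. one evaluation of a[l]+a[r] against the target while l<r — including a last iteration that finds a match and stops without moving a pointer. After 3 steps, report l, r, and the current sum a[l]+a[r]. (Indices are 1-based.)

l=1 r=20: -7+38=31 <48, l++
l=2 r=20: -3+38=35 <48, l++
l=3 r=20: -2+38=36 <48, l++

l=4, r=20, sum=38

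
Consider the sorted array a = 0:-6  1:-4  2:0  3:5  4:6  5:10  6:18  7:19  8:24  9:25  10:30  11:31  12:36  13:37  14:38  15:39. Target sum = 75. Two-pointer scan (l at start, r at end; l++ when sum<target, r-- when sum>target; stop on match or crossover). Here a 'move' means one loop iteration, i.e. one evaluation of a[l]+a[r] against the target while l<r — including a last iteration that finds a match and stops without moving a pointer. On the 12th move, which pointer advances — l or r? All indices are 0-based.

l=0 r=15: -6+39=33 <75, l++
l=1 r=15: -4+39=35 <75, l++
l=2 r=15: 0+39=39 <75, l++
l=3 r=15: 5+39=44 <75, l++
l=4 r=15: 6+39=45 <75, l++
l=5 r=15: 10+39=49 <75, l++
l=6 r=15: 18+39=57 <75, l++
l=7 r=15: 19+39=58 <75, l++
l=8 r=15: 24+39=63 <75, l++
l=9 r=15: 25+39=64 <75, l++
l=10 r=15: 30+39=69 <75, l++
l=11 r=15: 31+39=70 <75, l++

l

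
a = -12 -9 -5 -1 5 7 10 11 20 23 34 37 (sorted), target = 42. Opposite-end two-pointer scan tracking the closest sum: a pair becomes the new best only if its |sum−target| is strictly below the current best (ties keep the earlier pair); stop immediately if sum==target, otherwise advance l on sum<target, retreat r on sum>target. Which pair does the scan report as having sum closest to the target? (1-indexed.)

[1,12] -12+37=25 d=17 * → l++
[2,12] -9+37=28 d=14 * → l++
[3,12] -5+37=32 d=10 * → l++
[4,12] -1+37=36 d=6 * → l++
[5,12] 5+37=42 d=0 * → stop

pair (5, 37) with sum 42 (|Δ|=0)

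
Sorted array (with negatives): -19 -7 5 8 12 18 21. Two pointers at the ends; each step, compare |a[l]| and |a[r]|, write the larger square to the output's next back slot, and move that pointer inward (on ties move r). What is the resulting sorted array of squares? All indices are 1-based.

[25, 49, 64, 144, 324, 361, 441]

[1,7] |-19|<=|21| out[7]=441 → r--
[1,6] |-19|>|18| out[6]=361 → l++
[2,6] |-7|<=|18| out[5]=324 → r--
[2,5] |-7|<=|12| out[4]=144 → r--
[2,4] |-7|<=|8| out[3]=64 → r--
[2,3] |-7|>|5| out[2]=49 → l++
[3,3] |5|<=|5| out[1]=25 → r--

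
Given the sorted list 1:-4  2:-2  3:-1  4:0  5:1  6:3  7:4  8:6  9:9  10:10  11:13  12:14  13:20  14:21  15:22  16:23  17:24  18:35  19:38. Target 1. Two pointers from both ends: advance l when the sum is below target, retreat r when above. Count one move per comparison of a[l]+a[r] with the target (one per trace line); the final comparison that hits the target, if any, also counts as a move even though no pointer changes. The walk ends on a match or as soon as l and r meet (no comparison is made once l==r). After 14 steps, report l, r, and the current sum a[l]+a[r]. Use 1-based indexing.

[1,19] -4+38=34 >1 → r--
[1,18] -4+35=31 >1 → r--
[1,17] -4+24=20 >1 → r--
[1,16] -4+23=19 >1 → r--
[1,15] -4+22=18 >1 → r--
[1,14] -4+21=17 >1 → r--
[1,13] -4+20=16 >1 → r--
[1,12] -4+14=10 >1 → r--
[1,11] -4+13=9 >1 → r--
[1,10] -4+10=6 >1 → r--
[1,9] -4+9=5 >1 → r--
[1,8] -4+6=2 >1 → r--
[1,7] -4+4=0 <1 → l++
[2,7] -2+4=2 >1 → r--

l=2, r=6, sum=1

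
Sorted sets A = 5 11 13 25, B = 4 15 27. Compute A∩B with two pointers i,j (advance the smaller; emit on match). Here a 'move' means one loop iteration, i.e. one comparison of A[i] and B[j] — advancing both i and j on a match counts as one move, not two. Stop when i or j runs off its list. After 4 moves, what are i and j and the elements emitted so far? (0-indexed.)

[i=0,j=0] 5>4 → j++
[i=0,j=1] 5<15 → i++
[i=1,j=1] 11<15 → i++
[i=2,j=1] 13<15 → i++

i=3, j=1, emitted=[]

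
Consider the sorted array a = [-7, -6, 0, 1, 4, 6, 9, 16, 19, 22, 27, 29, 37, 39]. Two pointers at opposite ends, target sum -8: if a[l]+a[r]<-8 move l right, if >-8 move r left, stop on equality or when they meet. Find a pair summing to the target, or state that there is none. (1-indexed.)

[1,14] -7+39=32 >-8 → r--
[1,13] -7+37=30 >-8 → r--
[1,12] -7+29=22 >-8 → r--
[1,11] -7+27=20 >-8 → r--
[1,10] -7+22=15 >-8 → r--
[1,9] -7+19=12 >-8 → r--
[1,8] -7+16=9 >-8 → r--
[1,7] -7+9=2 >-8 → r--
[1,6] -7+6=-1 >-8 → r--
[1,5] -7+4=-3 >-8 → r--
[1,4] -7+1=-6 >-8 → r--
[1,3] -7+0=-7 >-8 → r--
[1,2] -7+-6=-13 <-8 → l++

no pair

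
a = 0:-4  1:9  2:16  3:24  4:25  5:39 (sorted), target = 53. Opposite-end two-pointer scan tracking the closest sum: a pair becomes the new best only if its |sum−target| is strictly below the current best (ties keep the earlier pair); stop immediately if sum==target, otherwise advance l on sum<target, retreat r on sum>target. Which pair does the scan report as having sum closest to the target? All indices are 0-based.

pair (16, 39) with sum 55 (|Δ|=2)

l=0 r=5: -4+39=35 d=18 *, l++
l=1 r=5: 9+39=48 d=5 *, l++
l=2 r=5: 16+39=55 d=2 *, r--
l=2 r=4: 16+25=41 d=12, l++
l=3 r=4: 24+25=49 d=4, l++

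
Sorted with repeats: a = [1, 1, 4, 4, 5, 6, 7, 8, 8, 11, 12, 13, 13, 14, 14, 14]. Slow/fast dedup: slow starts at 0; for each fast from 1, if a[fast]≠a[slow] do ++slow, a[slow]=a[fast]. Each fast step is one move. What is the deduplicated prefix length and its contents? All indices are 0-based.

(s=0,f=1) a[fast]=1=a[slow] dup → fast++
(s=0,f=2) a[fast]=4≠a[slow]=1 write a[1]=4 → slow++,fast++
(s=1,f=3) a[fast]=4=a[slow] dup → fast++
(s=1,f=4) a[fast]=5≠a[slow]=4 write a[2]=5 → slow++,fast++
(s=2,f=5) a[fast]=6≠a[slow]=5 write a[3]=6 → slow++,fast++
(s=3,f=6) a[fast]=7≠a[slow]=6 write a[4]=7 → slow++,fast++
(s=4,f=7) a[fast]=8≠a[slow]=7 write a[5]=8 → slow++,fast++
(s=5,f=8) a[fast]=8=a[slow] dup → fast++
(s=5,f=9) a[fast]=11≠a[slow]=8 write a[6]=11 → slow++,fast++
(s=6,f=10) a[fast]=12≠a[slow]=11 write a[7]=12 → slow++,fast++
(s=7,f=11) a[fast]=13≠a[slow]=12 write a[8]=13 → slow++,fast++
(s=8,f=12) a[fast]=13=a[slow] dup → fast++
(s=8,f=13) a[fast]=14≠a[slow]=13 write a[9]=14 → slow++,fast++
(s=9,f=14) a[fast]=14=a[slow] dup → fast++
(s=9,f=15) a[fast]=14=a[slow] dup → fast++

length 10; prefix = [1, 4, 5, 6, 7, 8, 11, 12, 13, 14]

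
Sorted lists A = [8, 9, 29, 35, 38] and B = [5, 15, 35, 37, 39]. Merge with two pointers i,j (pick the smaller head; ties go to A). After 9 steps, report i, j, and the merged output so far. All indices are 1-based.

i=6, j=5, merged so far=[5, 8, 9, 15, 29, 35, 35, 37, 38]

[i=1,j=1] A[i]=8>B[j]=5 take 5 → j++
[i=1,j=2] A[i]=8<=B[j]=15 take 8 → i++
[i=2,j=2] A[i]=9<=B[j]=15 take 9 → i++
[i=3,j=2] A[i]=29>B[j]=15 take 15 → j++
[i=3,j=3] A[i]=29<=B[j]=35 take 29 → i++
[i=4,j=3] A[i]=35<=B[j]=35 take 35 → i++
[i=5,j=3] A[i]=38>B[j]=35 take 35 → j++
[i=5,j=4] A[i]=38>B[j]=37 take 37 → j++
[i=5,j=5] A[i]=38<=B[j]=39 take 38 → i++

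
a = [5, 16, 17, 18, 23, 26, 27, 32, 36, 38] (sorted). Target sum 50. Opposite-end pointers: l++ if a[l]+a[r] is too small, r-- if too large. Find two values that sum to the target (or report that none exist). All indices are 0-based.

(18, 32)

l=0 r=9: 5+38=43 <50, l++
l=1 r=9: 16+38=54 >50, r--
l=1 r=8: 16+36=52 >50, r--
l=1 r=7: 16+32=48 <50, l++
l=2 r=7: 17+32=49 <50, l++
l=3 r=7: 18+32=50, found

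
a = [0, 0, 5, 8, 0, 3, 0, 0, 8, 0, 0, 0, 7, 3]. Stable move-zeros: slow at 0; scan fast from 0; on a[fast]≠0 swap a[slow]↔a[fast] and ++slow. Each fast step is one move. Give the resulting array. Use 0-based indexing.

slow=0 fast=0: a[fast]=0, fast++
slow=0 fast=1: a[fast]=0, fast++
slow=0 fast=2: a[fast]=5≠0 swap→a[0]=5, slow++,fast++
slow=1 fast=3: a[fast]=8≠0 swap→a[1]=8, slow++,fast++
slow=2 fast=4: a[fast]=0, fast++
slow=2 fast=5: a[fast]=3≠0 swap→a[2]=3, slow++,fast++
slow=3 fast=6: a[fast]=0, fast++
slow=3 fast=7: a[fast]=0, fast++
slow=3 fast=8: a[fast]=8≠0 swap→a[3]=8, slow++,fast++
slow=4 fast=9: a[fast]=0, fast++
slow=4 fast=10: a[fast]=0, fast++
slow=4 fast=11: a[fast]=0, fast++
slow=4 fast=12: a[fast]=7≠0 swap→a[4]=7, slow++,fast++
slow=5 fast=13: a[fast]=3≠0 swap→a[5]=3, slow++,fast++

[5, 8, 3, 8, 7, 3, 0, 0, 0, 0, 0, 0, 0, 0]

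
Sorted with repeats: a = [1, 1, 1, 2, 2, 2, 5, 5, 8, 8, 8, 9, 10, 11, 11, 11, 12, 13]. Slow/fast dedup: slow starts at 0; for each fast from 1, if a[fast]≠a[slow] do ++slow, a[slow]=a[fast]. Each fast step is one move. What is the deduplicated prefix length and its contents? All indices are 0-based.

length 9; prefix = [1, 2, 5, 8, 9, 10, 11, 12, 13]

(s=0,f=1) a[fast]=1=a[slow] dup → fast++
(s=0,f=2) a[fast]=1=a[slow] dup → fast++
(s=0,f=3) a[fast]=2≠a[slow]=1 write a[1]=2 → slow++,fast++
(s=1,f=4) a[fast]=2=a[slow] dup → fast++
(s=1,f=5) a[fast]=2=a[slow] dup → fast++
(s=1,f=6) a[fast]=5≠a[slow]=2 write a[2]=5 → slow++,fast++
(s=2,f=7) a[fast]=5=a[slow] dup → fast++
(s=2,f=8) a[fast]=8≠a[slow]=5 write a[3]=8 → slow++,fast++
(s=3,f=9) a[fast]=8=a[slow] dup → fast++
(s=3,f=10) a[fast]=8=a[slow] dup → fast++
(s=3,f=11) a[fast]=9≠a[slow]=8 write a[4]=9 → slow++,fast++
(s=4,f=12) a[fast]=10≠a[slow]=9 write a[5]=10 → slow++,fast++
(s=5,f=13) a[fast]=11≠a[slow]=10 write a[6]=11 → slow++,fast++
(s=6,f=14) a[fast]=11=a[slow] dup → fast++
(s=6,f=15) a[fast]=11=a[slow] dup → fast++
(s=6,f=16) a[fast]=12≠a[slow]=11 write a[7]=12 → slow++,fast++
(s=7,f=17) a[fast]=13≠a[slow]=12 write a[8]=13 → slow++,fast++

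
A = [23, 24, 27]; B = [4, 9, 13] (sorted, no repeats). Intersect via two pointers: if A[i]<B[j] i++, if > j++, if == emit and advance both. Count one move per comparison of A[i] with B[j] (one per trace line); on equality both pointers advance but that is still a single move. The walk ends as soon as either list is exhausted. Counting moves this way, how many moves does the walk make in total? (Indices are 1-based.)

i=1 j=1: 23>4, j++
i=1 j=2: 23>9, j++
i=1 j=3: 23>13, j++

3 moves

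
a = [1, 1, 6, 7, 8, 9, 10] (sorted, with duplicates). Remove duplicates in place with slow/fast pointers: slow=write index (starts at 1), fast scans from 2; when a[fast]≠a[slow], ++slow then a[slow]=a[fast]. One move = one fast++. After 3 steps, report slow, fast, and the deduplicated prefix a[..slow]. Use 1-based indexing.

slow=3, fast=5, prefix=[1, 6, 7]

slow=1 fast=2: a[fast]=1=a[slow] dup, fast++
slow=1 fast=3: a[fast]=6≠a[slow]=1 write a[2]=6, slow++,fast++
slow=2 fast=4: a[fast]=7≠a[slow]=6 write a[3]=7, slow++,fast++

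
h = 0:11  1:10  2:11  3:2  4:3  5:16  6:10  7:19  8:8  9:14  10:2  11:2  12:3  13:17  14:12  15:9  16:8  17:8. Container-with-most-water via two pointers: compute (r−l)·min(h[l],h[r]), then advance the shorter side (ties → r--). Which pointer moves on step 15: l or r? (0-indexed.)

l=0 r=17: min(11,8)*17=136 best=136 *, r--
l=0 r=16: min(11,8)*16=128 best=136, r--
l=0 r=15: min(11,9)*15=135 best=136, r--
l=0 r=14: min(11,12)*14=154 best=154 *, l++
l=1 r=14: min(10,12)*13=130 best=154, l++
l=2 r=14: min(11,12)*12=132 best=154, l++
l=3 r=14: min(2,12)*11=22 best=154, l++
l=4 r=14: min(3,12)*10=30 best=154, l++
l=5 r=14: min(16,12)*9=108 best=154, r--
l=5 r=13: min(16,17)*8=128 best=154, l++
l=6 r=13: min(10,17)*7=70 best=154, l++
l=7 r=13: min(19,17)*6=102 best=154, r--
l=7 r=12: min(19,3)*5=15 best=154, r--
l=7 r=11: min(19,2)*4=8 best=154, r--
l=7 r=10: min(19,2)*3=6 best=154, r--

r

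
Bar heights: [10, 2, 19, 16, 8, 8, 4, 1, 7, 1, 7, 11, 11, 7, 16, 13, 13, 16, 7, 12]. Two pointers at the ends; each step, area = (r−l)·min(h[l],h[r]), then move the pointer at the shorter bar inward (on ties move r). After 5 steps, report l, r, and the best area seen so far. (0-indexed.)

l=2, r=16, best area=240

[0,19] min(10,12)*19=190 best=190 * → l++
[1,19] min(2,12)*18=36 best=190 → l++
[2,19] min(19,12)*17=204 best=204 * → r--
[2,18] min(19,7)*16=112 best=204 → r--
[2,17] min(19,16)*15=240 best=240 * → r--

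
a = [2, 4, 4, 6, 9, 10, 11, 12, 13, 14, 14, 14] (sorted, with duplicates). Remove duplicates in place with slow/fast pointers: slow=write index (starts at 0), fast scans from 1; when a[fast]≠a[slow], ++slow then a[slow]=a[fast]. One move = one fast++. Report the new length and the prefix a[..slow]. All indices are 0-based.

(s=0,f=1) a[fast]=4≠a[slow]=2 write a[1]=4 → slow++,fast++
(s=1,f=2) a[fast]=4=a[slow] dup → fast++
(s=1,f=3) a[fast]=6≠a[slow]=4 write a[2]=6 → slow++,fast++
(s=2,f=4) a[fast]=9≠a[slow]=6 write a[3]=9 → slow++,fast++
(s=3,f=5) a[fast]=10≠a[slow]=9 write a[4]=10 → slow++,fast++
(s=4,f=6) a[fast]=11≠a[slow]=10 write a[5]=11 → slow++,fast++
(s=5,f=7) a[fast]=12≠a[slow]=11 write a[6]=12 → slow++,fast++
(s=6,f=8) a[fast]=13≠a[slow]=12 write a[7]=13 → slow++,fast++
(s=7,f=9) a[fast]=14≠a[slow]=13 write a[8]=14 → slow++,fast++
(s=8,f=10) a[fast]=14=a[slow] dup → fast++
(s=8,f=11) a[fast]=14=a[slow] dup → fast++

length 9; prefix = [2, 4, 6, 9, 10, 11, 12, 13, 14]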